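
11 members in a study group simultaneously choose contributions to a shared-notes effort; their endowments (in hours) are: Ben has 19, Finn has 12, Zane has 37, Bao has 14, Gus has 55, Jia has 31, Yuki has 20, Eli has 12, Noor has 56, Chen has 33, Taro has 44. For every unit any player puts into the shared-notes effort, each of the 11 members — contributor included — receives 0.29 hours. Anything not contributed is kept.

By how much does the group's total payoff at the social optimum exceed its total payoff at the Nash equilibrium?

The private return per contributed unit is 0.29 < 1 for everyone, so the Nash equilibrium is zero contribution and the group total is Σ E_j = 19 + 12 + 37 + 14 + 55 + 31 + 20 + 12 + 56 + 33 + 44 = 333.
Each contributed unit returns 3.190 to the group, so the social optimum is full contribution by everyone: group total = 3.190 × 333 = 1062.27.
Efficiency loss = (3.190 − 1) × 333 = 729.27.

729.27 hours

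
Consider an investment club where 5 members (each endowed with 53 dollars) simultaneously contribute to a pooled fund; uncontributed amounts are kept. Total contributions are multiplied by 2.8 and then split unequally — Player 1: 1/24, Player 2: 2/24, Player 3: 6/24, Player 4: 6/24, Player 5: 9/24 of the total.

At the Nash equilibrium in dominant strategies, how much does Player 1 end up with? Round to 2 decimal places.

59.18 dollars

Each unit j contributes comes back to j as 2.8 × (j's share), so j prefers to contribute only if that share exceeds 1/2.8 = 0.3571; otherwise keeping the unit dominates.
Player 5 alone (share 9/24) is above the threshold, contributing 53; the remaining 4 contribute 0. Total contributed: 53.
Player 1 keeps 53 and receives 2.8 × 53 × 1/24 = 6.18 from the pooled fund, for a payoff of 59.18.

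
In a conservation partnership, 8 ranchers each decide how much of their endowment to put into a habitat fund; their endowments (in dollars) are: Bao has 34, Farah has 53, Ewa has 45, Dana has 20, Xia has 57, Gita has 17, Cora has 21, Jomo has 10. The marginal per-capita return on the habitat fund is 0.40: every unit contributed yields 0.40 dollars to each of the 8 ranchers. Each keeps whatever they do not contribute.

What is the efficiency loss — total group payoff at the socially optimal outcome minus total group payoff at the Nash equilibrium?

The private return per contributed unit is 0.40 < 1 for everyone, so the Nash equilibrium is zero contribution and the group total is Σ E_j = 34 + 53 + 45 + 20 + 57 + 17 + 21 + 10 = 257.
Each contributed unit returns 3.200 to the group, so the social optimum is full contribution by everyone: group total = 3.200 × 257 = 822.40.
Efficiency loss = (3.200 − 1) × 257 = 565.40.

565.40 dollars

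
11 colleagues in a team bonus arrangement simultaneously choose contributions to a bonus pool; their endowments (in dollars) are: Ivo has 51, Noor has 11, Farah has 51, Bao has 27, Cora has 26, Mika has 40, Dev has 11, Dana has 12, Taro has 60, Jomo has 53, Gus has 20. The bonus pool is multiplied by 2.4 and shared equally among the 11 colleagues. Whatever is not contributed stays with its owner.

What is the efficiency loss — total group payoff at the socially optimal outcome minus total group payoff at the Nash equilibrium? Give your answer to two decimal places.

506.80 dollars

The private return per contributed unit is 2.4/11 = 0.2182 < 1 for every player regardless of endowment, so the Nash equilibrium is zero contribution and the group total is Σ E_j = 51 + 11 + 51 + 27 + 26 + 40 + 11 + 12 + 60 + 53 + 20 = 362.
Each contributed unit returns 2.400 to the group, so the social optimum is full contribution by everyone: group total = 2.400 × 362 = 868.80.
Efficiency loss = (2.400 − 1) × 362 = 506.80.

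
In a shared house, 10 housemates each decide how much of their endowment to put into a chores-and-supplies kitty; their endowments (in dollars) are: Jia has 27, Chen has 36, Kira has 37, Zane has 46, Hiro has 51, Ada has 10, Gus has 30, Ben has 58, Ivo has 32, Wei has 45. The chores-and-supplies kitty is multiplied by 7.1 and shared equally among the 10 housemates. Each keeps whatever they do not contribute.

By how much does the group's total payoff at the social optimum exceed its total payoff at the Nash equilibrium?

The private return per contributed unit is 7.1/10 = 0.7100 < 1 for every player regardless of endowment, so the Nash equilibrium is zero contribution and the group total is Σ E_j = 27 + 36 + 37 + 46 + 51 + 10 + 30 + 58 + 32 + 45 = 372.
Each contributed unit returns 7.100 to the group, so the social optimum is full contribution by everyone: group total = 7.100 × 372 = 2641.20.
Efficiency loss = (7.100 − 1) × 372 = 2269.20.

2269.20 dollars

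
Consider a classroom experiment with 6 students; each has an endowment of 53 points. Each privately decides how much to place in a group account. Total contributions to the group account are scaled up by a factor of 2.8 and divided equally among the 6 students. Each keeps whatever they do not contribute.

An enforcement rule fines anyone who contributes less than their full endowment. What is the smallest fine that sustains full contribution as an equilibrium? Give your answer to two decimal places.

Given the others contribute fully, the best deviation is to contribute 0 (any partial contribution still incurs the fine and gives up units whose private return 0.4667 is below 1).
Deviating from 53 to 0 saves 53 points but forfeits the deviator's share of the drop in the group account: 2.8/6 × 53 = 24.73.
So the deviation gain is 53 − 24.73 = 28.27, and the fine must be at least 28.27 points to wipe it out.

28.27 points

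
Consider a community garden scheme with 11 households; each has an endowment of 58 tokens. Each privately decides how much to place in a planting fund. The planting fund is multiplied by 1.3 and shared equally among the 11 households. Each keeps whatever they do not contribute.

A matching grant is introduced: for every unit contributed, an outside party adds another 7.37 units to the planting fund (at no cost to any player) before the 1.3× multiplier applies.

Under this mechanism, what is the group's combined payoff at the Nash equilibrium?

638.00 tokens

Even with the mechanism, each unit contributed returns only 1.3 × 8.37 / 11 = 0.9892 per unit of net cost, so contributing nothing is still dominant.
Everyone keeps their endowment and the group total is 11 × 58 = 638.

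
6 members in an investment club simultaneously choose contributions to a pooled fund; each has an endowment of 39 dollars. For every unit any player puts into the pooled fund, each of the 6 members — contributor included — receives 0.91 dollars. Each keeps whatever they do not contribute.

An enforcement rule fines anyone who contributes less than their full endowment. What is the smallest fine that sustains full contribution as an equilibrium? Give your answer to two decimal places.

Given the others contribute fully, the best deviation is to contribute 0 (any partial contribution still incurs the fine and gives up units whose private return 0.91 is below 1).
Deviating from 39 to 0 saves 39 dollars but forfeits the deviator's share of the drop in the pooled fund: 0.91 × 39 = 35.49.
So the deviation gain is 39 − 35.49 = 3.51, and the fine must be at least 3.51 dollars to wipe it out.

3.51 dollars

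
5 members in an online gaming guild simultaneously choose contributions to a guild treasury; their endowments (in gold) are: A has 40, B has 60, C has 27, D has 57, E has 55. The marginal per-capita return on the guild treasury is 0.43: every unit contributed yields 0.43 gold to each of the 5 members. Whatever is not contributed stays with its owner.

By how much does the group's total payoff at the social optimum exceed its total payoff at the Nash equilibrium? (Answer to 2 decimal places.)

The private return per contributed unit is 0.43 < 1 for everyone, so the Nash equilibrium is zero contribution and the group total is Σ E_j = 40 + 60 + 27 + 57 + 55 = 239.
Each contributed unit returns 2.150 to the group, so the social optimum is full contribution by everyone: group total = 2.150 × 239 = 513.85.
Efficiency loss = (2.150 − 1) × 239 = 274.85.

274.85 gold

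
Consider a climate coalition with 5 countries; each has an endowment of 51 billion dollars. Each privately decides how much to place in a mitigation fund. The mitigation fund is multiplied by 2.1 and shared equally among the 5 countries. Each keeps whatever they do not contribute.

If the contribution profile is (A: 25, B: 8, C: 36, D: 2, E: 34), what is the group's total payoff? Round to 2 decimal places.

Total contributed: 25 + 8 + 36 + 2 + 34 = 105; total kept: 5 × 51 − 105 = 150.
The mitigation fund pays out 2.1 × 105 = 220.50 in aggregate.
Group total = 150 + 220.50 = 370.50.

370.50 billion dollars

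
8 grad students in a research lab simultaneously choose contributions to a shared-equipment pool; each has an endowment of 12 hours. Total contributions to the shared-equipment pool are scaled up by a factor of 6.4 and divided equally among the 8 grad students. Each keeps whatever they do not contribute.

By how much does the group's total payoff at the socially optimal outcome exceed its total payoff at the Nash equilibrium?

518.40 hours

Each contributed unit returns 6.4/8 = 0.8000 to its contributor — below 1 — so contributing 0 is dominant for every player. At the Nash equilibrium everyone keeps their 12, and the group total is 8 × 12 = 96.
Each contributed unit returns 6.400 to the group as a whole (0.8000 to each of 8 players), which exceeds 1, so the social optimum is full contribution: group total = 6.400 × 96 = 614.40.
Efficiency loss = 614.40 − 96 = 518.40.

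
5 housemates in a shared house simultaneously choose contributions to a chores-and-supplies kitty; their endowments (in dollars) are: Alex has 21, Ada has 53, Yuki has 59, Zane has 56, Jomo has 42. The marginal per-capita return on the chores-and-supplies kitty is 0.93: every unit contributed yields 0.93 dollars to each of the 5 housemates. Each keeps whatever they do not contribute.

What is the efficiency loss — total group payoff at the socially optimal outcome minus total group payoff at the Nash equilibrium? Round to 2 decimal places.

843.15 dollars

The private return per contributed unit is 0.93 < 1 for everyone, so the Nash equilibrium is zero contribution and the group total is Σ E_j = 21 + 53 + 59 + 56 + 42 = 231.
Each contributed unit returns 4.650 to the group, so the social optimum is full contribution by everyone: group total = 4.650 × 231 = 1074.15.
Efficiency loss = (4.650 − 1) × 231 = 843.15.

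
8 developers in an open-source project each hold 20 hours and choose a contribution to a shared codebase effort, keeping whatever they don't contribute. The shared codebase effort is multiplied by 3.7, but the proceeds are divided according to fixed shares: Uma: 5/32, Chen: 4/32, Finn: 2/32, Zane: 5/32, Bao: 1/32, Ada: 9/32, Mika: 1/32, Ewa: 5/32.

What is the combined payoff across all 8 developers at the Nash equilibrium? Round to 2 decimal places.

214.00 hours

For player j, contributing a unit is worthwhile iff 3.7 × (j's share) ≥ 1, i.e. iff j's share is at least 0.2703.
Only Ada (9/32) clears that bar, contributing 20; the remaining 7 contribute 0. Total contributed: 20.
The shared codebase effort pays out 3.7 × 20 = 74.00 in total (split across the unequal shares, but the aggregate is all that matters for the group sum).
The 7 free-riders keep 20 each, adding 140. Group total = 140 + 74.00 = 214.00.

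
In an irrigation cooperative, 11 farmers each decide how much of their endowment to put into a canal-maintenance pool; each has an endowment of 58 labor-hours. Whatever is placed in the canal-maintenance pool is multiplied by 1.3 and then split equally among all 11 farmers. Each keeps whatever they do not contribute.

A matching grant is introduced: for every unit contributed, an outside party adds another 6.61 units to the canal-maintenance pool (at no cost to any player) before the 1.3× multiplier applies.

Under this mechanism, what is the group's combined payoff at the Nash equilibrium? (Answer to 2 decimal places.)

638.00 labor-hours

Even with the mechanism, each unit contributed returns only 1.3 × 7.61 / 11 = 0.8994 per unit of net cost, so contributing nothing is still dominant.
At the Nash equilibrium no one contributes; group total payoff = 11 × 58 = 638.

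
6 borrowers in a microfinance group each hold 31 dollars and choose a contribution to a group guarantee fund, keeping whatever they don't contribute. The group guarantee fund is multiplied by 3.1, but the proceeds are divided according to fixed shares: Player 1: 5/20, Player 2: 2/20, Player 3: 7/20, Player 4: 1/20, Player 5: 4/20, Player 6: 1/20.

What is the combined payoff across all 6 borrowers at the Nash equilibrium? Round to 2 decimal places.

251.10 dollars

For player j, contributing a unit is worthwhile iff 3.1 × (j's share) ≥ 1, i.e. iff j's share is at least 0.3226.
Only Player 3 (7/20) clears that bar, contributing 31; the remaining 5 contribute 0. Total contributed: 31.
The group guarantee fund pays out 3.1 × 31 = 96.10 in total (split across the unequal shares, but the aggregate is all that matters for the group sum).
The 5 free-riders keep 31 each, adding 155. Group total = 155 + 96.10 = 251.10.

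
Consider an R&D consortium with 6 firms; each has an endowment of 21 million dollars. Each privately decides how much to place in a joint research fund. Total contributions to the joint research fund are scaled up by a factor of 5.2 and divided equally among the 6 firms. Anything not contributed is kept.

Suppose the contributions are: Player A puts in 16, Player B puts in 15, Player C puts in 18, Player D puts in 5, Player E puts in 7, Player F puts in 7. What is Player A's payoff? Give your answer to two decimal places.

Total contributed: 16 + 15 + 18 + 5 + 7 + 7 = 68.
Each receives 5.2 × 68 / 6 = 58.93 from the joint research fund.
Player A keeps 21 − 16 = 5, so Player A's payoff is 5 + 58.93 = 63.93.

63.93 million dollars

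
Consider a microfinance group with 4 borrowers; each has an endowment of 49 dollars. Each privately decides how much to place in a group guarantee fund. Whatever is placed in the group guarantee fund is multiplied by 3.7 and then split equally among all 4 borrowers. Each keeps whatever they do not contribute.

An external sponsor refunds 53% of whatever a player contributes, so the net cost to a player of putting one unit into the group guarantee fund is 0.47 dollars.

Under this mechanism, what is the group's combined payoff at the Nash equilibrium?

The effective private return per unit is now (3.7/4) / 0.47 = 1.9681 > 1, so every player's dominant strategy flips to full contribution.
At the Nash equilibrium everyone contributes 49. Group total payoff = 4 × (49 × 0.53 + 3.7 × 49) = 829.08.

829.08 dollars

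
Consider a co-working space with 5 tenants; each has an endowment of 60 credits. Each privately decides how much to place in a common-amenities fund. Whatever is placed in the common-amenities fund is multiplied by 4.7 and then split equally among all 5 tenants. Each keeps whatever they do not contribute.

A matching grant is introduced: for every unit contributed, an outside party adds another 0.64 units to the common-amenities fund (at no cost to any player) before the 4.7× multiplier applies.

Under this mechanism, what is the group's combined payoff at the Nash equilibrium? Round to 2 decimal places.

2312.40 credits

With the mechanism, a contributed unit returns 4.7 × 1.64 / 5 = 1.5416 per unit of net cost to the contributor — now above 1 — so contributing fully is weakly dominant for every player.
At the Nash equilibrium everyone contributes 60. Group total payoff = 4.7 × 1.64 × 300 = 2312.40.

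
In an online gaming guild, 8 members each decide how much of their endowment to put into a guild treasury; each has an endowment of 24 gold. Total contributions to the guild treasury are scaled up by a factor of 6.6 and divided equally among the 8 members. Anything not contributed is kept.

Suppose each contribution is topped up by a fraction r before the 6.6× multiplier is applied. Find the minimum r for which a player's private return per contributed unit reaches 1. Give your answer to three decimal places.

0.212

With matching at rate r, one contributed unit becomes (1 + r) in the guild treasury and returns 6.6 × (1 + r) / 8 to the contributor.
Setting this equal to 1: 1 + r = 8/6.6 = 1.2121.
So the minimum matching rate is r = 1.2121 − 1 = 0.212.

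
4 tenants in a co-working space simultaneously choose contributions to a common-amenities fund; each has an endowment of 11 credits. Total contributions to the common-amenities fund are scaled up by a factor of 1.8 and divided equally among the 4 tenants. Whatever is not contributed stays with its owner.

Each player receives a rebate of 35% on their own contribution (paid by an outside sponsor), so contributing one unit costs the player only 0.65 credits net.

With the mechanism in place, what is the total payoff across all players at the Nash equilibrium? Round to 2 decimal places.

44.00 credits

Even with the mechanism, each unit contributed returns only (1.8/4) / 0.65 = 0.6923 per unit of net cost, so contributing nothing is still dominant.
At the Nash equilibrium no one contributes; group total payoff = 4 × 11 = 44.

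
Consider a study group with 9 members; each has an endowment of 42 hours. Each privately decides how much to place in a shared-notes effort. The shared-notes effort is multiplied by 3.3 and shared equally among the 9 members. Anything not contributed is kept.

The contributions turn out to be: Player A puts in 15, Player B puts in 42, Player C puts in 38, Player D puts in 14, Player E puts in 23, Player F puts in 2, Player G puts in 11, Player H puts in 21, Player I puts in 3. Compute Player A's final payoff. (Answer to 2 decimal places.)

Total contributed: 15 + 42 + 38 + 14 + 23 + 2 + 11 + 21 + 3 = 169.
Each receives 3.3 × 169 / 9 = 61.97 from the shared-notes effort.
Player A keeps 42 − 15 = 27, so Player A's payoff is 27 + 61.97 = 88.97.

88.97 hours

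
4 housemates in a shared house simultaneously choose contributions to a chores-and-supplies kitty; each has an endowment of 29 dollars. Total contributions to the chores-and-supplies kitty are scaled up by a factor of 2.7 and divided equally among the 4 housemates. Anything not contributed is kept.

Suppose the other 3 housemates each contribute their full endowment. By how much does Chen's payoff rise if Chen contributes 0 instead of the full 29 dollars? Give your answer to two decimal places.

Switching from a contribution of 29 to 0 lets Chen keep an extra 29 dollars, but lowers the chores-and-supplies kitty by 29, which costs Chen their own share of that drop: 2.7/4 × 29 = 19.57.
Net gain = 29 − 19.57 = 9.43. The private return per contributed unit (0.6750) is below 1, so free-riding is indeed the best response regardless of what the others do.

9.43 dollars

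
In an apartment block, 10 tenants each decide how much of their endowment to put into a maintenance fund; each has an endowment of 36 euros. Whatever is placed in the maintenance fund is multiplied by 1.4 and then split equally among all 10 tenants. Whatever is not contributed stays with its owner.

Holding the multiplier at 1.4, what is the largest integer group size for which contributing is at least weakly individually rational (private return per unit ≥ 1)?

Private return per unit is 1.4/(group size), which is ≥ 1 whenever the group size is ≤ 1.4.
The largest such integer is 1.

1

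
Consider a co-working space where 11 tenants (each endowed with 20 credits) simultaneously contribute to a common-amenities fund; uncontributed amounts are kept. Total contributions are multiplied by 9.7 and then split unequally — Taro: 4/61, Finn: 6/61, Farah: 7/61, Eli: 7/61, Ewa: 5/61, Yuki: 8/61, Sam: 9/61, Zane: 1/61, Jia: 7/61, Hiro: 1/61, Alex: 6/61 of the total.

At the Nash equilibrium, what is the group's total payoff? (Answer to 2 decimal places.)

1090.00 credits

Each unit j contributes comes back to j as 9.7 × (j's share), so j prefers to contribute only if that share exceeds 1/9.7 = 0.1031; otherwise keeping the unit dominates.
The shares above 0.1031 belong to Farah, Eli, Yuki, Sam and Jia, contributing 20 each; the remaining 6 contribute 0. Total contributed: 100.
The common-amenities fund pays out 9.7 × 100 = 970.00 in total (split across the unequal shares, but the aggregate is all that matters for the group sum).
The 6 free-riders keep 20 each, adding 120. Group total = 120 + 970.00 = 1090.00.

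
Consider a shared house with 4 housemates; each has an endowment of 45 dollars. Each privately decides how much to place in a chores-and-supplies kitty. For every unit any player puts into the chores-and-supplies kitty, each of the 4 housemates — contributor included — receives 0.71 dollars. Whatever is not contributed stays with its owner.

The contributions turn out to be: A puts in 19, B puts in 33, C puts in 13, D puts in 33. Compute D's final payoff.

Total contributed: 19 + 33 + 13 + 33 = 98.
Each receives 0.71 × 98 = 69.58 from the chores-and-supplies kitty.
D keeps 45 − 33 = 12, so D's payoff is 12 + 69.58 = 81.58.

81.58 dollars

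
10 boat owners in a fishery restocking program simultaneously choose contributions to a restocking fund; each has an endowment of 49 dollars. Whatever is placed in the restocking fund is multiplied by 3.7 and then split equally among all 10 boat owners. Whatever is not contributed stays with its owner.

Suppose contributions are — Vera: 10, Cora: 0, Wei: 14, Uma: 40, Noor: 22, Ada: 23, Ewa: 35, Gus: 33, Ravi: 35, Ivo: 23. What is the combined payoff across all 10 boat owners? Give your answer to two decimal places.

Total contributed: 10 + 0 + 14 + 40 + 22 + 23 + 35 + 33 + 35 + 23 = 235; total kept: 10 × 49 − 235 = 255.
The restocking fund pays out 3.7 × 235 = 869.50 in aggregate.
Group total = 255 + 869.50 = 1124.50.

1124.50 dollars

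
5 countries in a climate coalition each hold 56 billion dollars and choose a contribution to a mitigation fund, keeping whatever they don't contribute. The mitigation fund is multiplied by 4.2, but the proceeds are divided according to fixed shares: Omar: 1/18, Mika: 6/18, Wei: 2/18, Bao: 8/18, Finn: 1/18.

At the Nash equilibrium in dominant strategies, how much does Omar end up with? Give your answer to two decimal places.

A player with share s gets back 4.2·s per unit contributed, so full contribution is dominant for anyone with s > 1/4.2 = 0.2381 and zero contribution is dominant for anyone below.
The shares above 0.2381 belong to Mika and Bao, contributing 56 each; the remaining 3 contribute 0. Total contributed: 112.
Omar keeps 56 and receives 4.2 × 112 × 1/18 = 26.13 from the mitigation fund, for a payoff of 82.13.

82.13 billion dollars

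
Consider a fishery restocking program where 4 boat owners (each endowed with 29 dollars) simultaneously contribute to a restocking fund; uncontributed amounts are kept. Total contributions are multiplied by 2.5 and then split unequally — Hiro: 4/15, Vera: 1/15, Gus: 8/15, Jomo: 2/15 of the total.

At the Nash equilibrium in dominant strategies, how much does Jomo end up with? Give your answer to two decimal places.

38.67 dollars

A player with share s gets back 2.5·s per unit contributed, so full contribution is dominant for anyone with s > 1/2.5 = 0.4000 and zero contribution is dominant for anyone below.
Only Gus (8/15) clears that bar, contributing 29; the remaining 3 contribute 0. Total contributed: 29.
Jomo keeps 29 and receives 2.5 × 29 × 2/15 = 9.67 from the restocking fund, for a payoff of 38.67.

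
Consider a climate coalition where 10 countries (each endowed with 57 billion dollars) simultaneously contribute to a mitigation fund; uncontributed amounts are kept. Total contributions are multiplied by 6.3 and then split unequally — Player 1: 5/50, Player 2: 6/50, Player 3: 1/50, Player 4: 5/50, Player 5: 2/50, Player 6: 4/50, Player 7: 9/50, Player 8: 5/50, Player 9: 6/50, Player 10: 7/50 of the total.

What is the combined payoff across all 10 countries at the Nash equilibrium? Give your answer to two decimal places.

A player with share s gets back 6.3·s per unit contributed, so full contribution is dominant for anyone with s > 1/6.3 = 0.1587 and zero contribution is dominant for anyone below.
Only Player 7 (9/50) clears that bar, contributing 57; the remaining 9 contribute 0. Total contributed: 57.
The mitigation fund pays out 6.3 × 57 = 359.10 in total (split across the unequal shares, but the aggregate is all that matters for the group sum).
The 9 free-riders keep 57 each, adding 513. Group total = 513 + 359.10 = 872.10.

872.10 billion dollars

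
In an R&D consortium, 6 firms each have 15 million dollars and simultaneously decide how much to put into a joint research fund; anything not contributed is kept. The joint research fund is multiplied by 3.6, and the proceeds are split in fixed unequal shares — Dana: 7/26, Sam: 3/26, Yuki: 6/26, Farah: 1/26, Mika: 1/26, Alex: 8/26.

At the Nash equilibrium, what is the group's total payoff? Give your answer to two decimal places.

129.00 million dollars

For player j, contributing a unit is worthwhile iff 3.6 × (j's share) ≥ 1, i.e. iff j's share is at least 0.2778.
Alex alone (share 8/26) is above the threshold, contributing 15; the remaining 5 contribute 0. Total contributed: 15.
The joint research fund pays out 3.6 × 15 = 54.00 in total (split across the unequal shares, but the aggregate is all that matters for the group sum).
The 5 free-riders keep 15 each, adding 75. Group total = 75 + 54.00 = 129.00.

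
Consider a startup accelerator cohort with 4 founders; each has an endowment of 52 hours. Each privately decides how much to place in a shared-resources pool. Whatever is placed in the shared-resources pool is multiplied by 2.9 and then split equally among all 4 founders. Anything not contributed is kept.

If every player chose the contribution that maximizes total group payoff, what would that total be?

Each contributed unit returns 2.900 to the group as a whole (0.7250 to each of 4 players), which exceeds 1, so the social optimum is full contribution: group total = 2.900 × 208 = 603.20.

603.20 hours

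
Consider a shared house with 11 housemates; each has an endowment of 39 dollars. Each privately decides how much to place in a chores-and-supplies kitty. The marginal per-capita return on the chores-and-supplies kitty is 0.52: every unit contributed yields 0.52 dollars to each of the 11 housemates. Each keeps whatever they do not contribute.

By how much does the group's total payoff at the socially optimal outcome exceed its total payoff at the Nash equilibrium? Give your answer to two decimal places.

2024.88 dollars

The private return per contributed unit is 0.52 < 1, so contributing 0 is dominant for every player. At the Nash equilibrium everyone keeps their 39, and the group total is 11 × 39 = 429.
Each contributed unit returns 5.720 to the group as a whole (0.52 to each of 11 players), which exceeds 1, so the social optimum is full contribution: group total = 5.720 × 429 = 2453.88.
Efficiency loss = 2453.88 − 429 = 2024.88.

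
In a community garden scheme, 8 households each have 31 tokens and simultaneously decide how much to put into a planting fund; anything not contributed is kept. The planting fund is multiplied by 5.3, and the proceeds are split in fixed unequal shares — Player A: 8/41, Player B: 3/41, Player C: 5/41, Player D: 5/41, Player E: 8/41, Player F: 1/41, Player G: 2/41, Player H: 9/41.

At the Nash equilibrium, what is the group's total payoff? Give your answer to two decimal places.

A player with share s gets back 5.3·s per unit contributed, so full contribution is dominant for anyone with s > 1/5.3 = 0.1887 and zero contribution is dominant for anyone below.
Player A, Player E and Player H clear that bar, contributing 31 each; the remaining 5 contribute 0. Total contributed: 93.
The planting fund pays out 5.3 × 93 = 492.90 in total (split across the unequal shares, but the aggregate is all that matters for the group sum).
The 5 free-riders keep 31 each, adding 155. Group total = 155 + 492.90 = 647.90.

647.90 tokens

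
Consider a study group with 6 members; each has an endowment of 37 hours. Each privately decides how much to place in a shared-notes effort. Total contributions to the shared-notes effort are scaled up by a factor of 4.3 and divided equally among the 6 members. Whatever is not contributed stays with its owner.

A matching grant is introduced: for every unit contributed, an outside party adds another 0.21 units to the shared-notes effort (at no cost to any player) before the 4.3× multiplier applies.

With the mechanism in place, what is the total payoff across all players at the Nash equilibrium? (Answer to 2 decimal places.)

The effective private return is 4.3 × 1.21 / 6 = 0.8672, which is still under 1, so the mechanism doesn't change anyone's dominant strategy: zero contribution.
Everyone keeps their endowment and the group total is 6 × 37 = 222.

222.00 hours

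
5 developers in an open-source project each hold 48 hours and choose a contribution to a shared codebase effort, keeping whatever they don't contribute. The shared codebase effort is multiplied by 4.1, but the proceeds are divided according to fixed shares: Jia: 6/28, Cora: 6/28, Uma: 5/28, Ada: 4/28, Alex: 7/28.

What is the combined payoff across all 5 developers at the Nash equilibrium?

A player with share s gets back 4.1·s per unit contributed, so full contribution is dominant for anyone with s > 1/4.1 = 0.2439 and zero contribution is dominant for anyone below.
The only share above 0.2439 is Alex's 7/28, contributing 48; the remaining 4 contribute 0. Total contributed: 48.
The shared codebase effort pays out 4.1 × 48 = 196.80 in total (split across the unequal shares, but the aggregate is all that matters for the group sum).
The 4 free-riders keep 48 each, adding 192. Group total = 192 + 196.80 = 388.80.

388.80 hours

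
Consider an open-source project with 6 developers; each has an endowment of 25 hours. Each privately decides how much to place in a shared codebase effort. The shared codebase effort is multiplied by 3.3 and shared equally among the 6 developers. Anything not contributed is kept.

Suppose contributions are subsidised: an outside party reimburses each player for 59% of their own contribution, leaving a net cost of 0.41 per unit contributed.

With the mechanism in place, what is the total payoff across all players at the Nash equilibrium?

The effective private return per unit is now (3.3/6) / 0.41 = 1.3415 > 1, so every player's dominant strategy flips to full contribution.
At the Nash equilibrium everyone contributes 25. Group total payoff = 6 × (25 × 0.59 + 3.3 × 25) = 583.50.

583.50 hours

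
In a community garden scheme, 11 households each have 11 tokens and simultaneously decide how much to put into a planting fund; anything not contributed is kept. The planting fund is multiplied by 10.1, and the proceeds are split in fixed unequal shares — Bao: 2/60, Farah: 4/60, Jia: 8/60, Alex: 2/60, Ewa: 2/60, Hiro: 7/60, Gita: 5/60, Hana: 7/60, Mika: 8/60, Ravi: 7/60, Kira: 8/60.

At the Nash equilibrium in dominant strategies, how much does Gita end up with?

A player with share s gets back 10.1·s per unit contributed, so full contribution is dominant for anyone with s > 1/10.1 = 0.0990 and zero contribution is dominant for anyone below.
Jia, Hiro, Hana, Mika, Ravi and Kira clear that bar, contributing 11 each; the remaining 5 contribute 0. Total contributed: 66.
Gita keeps 11 and receives 10.1 × 66 × 5/60 = 55.55 from the planting fund, for a payoff of 66.55.

66.55 tokens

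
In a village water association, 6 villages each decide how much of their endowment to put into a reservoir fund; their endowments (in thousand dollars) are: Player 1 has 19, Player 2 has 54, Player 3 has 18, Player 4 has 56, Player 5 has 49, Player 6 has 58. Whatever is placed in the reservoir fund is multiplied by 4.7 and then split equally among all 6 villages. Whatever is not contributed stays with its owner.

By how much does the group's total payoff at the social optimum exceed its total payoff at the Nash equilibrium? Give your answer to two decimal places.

The private return per contributed unit is 4.7/6 = 0.7833 < 1 for every player regardless of endowment, so the Nash equilibrium is zero contribution and the group total is Σ E_j = 19 + 54 + 18 + 56 + 49 + 58 = 254.
Each contributed unit returns 4.700 to the group, so the social optimum is full contribution by everyone: group total = 4.700 × 254 = 1193.80.
Efficiency loss = (4.700 − 1) × 254 = 939.80.

939.80 thousand dollars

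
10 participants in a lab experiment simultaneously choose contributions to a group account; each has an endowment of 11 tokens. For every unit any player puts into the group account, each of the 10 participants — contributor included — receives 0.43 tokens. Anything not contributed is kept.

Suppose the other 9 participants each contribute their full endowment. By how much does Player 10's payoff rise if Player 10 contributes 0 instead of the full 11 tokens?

6.27 tokens

Switching from a contribution of 11 to 0 lets Player 10 keep an extra 11 tokens, but lowers the group account by 11, which costs Player 10 their own share of that drop: 0.43 × 11 = 4.73.
Net gain = 11 − 4.73 = 6.27. The private return per contributed unit (0.43) is below 1, so free-riding is indeed the best response regardless of what the others do.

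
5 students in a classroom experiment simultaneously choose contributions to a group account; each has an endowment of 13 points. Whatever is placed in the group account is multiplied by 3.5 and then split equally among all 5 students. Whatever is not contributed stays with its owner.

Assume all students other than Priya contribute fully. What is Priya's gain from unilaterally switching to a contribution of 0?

3.90 points

Switching from a contribution of 13 to 0 lets Priya keep an extra 13 points, but lowers the group account by 13, which costs Priya their own share of that drop: 3.5/5 × 13 = 9.10.
Net gain = 13 − 9.10 = 3.90. The private return per contributed unit (0.7000) is below 1, so free-riding is indeed the best response regardless of what the others do.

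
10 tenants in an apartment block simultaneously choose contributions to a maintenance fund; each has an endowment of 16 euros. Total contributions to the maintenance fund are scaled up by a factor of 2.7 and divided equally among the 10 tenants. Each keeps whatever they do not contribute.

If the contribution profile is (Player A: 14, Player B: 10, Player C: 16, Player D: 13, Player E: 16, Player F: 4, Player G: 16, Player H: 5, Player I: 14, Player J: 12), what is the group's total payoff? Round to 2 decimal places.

Total contributed: 14 + 10 + 16 + 13 + 16 + 4 + 16 + 5 + 14 + 12 = 120; total kept: 10 × 16 − 120 = 40.
The maintenance fund pays out 2.7 × 120 = 324.00 in aggregate.
Group total = 40 + 324.00 = 364.00.

364.00 euros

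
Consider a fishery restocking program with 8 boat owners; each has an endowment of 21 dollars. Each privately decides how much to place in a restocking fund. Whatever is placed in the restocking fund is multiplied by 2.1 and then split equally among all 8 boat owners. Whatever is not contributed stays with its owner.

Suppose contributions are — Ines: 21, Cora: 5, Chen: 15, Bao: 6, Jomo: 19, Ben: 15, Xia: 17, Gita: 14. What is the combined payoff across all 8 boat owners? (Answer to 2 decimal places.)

Total contributed: 21 + 5 + 15 + 6 + 19 + 15 + 17 + 14 = 112; total kept: 8 × 21 − 112 = 56.
The restocking fund pays out 2.1 × 112 = 235.20 in aggregate.
Group total = 56 + 235.20 = 291.20.

291.20 dollars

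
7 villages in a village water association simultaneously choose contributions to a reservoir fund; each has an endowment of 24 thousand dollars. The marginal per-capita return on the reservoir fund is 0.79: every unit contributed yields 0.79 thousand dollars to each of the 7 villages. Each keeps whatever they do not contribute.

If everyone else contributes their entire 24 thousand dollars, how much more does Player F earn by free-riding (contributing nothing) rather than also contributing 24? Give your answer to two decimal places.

Switching from a contribution of 24 to 0 lets Player F keep an extra 24 thousand dollars, but lowers the reservoir fund by 24, which costs Player F their own share of that drop: 0.79 × 24 = 18.96.
Net gain = 24 − 18.96 = 5.04. The private return per contributed unit (0.79) is below 1, so free-riding is indeed the best response regardless of what the others do.

5.04 thousand dollars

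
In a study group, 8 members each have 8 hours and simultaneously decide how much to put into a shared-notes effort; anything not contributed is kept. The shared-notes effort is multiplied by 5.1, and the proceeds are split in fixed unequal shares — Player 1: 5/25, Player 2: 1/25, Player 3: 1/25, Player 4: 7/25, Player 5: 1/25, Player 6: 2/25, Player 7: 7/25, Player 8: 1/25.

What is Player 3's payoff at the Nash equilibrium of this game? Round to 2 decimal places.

12.90 hours

Each unit j contributes comes back to j as 5.1 × (j's share), so j prefers to contribute only if that share exceeds 1/5.1 = 0.1961; otherwise keeping the unit dominates.
The shares above 0.1961 belong to Player 1, Player 4 and Player 7, contributing 8 each; the remaining 5 contribute 0. Total contributed: 24.
Player 3 keeps 8 and receives 5.1 × 24 × 1/25 = 4.90 from the shared-notes effort, for a payoff of 12.90.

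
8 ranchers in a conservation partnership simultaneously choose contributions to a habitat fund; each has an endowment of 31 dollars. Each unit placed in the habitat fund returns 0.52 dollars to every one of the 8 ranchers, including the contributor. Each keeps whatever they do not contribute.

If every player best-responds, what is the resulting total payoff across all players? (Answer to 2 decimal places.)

The private return per contributed unit is 0.52 < 1, so contributing 0 is dominant for every player. At the Nash equilibrium everyone keeps their 31, and the group total is 8 × 31 = 248.

248.00 dollars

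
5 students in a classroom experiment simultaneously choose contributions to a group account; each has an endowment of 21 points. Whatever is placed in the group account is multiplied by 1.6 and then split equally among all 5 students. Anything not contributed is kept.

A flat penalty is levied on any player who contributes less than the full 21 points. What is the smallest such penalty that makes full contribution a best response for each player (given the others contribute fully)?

14.28 points

Given the others contribute fully, the best deviation is to contribute 0 (any partial contribution still incurs the fine and gives up units whose private return 0.3200 is below 1).
Deviating from 21 to 0 saves 21 points but forfeits the deviator's share of the drop in the group account: 1.6/5 × 21 = 6.72.
So the deviation gain is 21 − 6.72 = 14.28, and the fine must be at least 14.28 points to wipe it out.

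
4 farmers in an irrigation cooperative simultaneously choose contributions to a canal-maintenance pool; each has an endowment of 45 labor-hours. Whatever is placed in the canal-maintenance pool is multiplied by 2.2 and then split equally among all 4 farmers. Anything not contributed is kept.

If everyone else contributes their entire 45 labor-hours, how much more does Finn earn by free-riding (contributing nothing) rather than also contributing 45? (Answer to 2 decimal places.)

Switching from a contribution of 45 to 0 lets Finn keep an extra 45 labor-hours, but lowers the canal-maintenance pool by 45, which costs Finn their own share of that drop: 2.2/4 × 45 = 24.75.
Net gain = 45 − 24.75 = 20.25. The private return per contributed unit (0.5500) is below 1, so free-riding is indeed the best response regardless of what the others do.

20.25 labor-hours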